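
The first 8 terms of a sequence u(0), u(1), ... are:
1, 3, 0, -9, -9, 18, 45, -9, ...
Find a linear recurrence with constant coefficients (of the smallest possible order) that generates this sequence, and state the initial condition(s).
Look for the lowest-order linear relation among consecutive terms.
Observation: u(n) - 1·u(n-1) - (-3)·u(n-2) = 0 holds for the shown terms, and no order-1 relation u(n) = α·u(n-1) + β fits.
Check at n=3: 1·0 + (-3)·3 = -9. ✓

u(n) = u(n-1) - 3u(n-2), u(0) = 1, u(1) = 3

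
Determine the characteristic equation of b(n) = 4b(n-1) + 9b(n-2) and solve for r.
Substitute b(n) = rⁿ and divide through by rⁿ⁻²: r² - 4r - 9 = 0
Discriminant: 4² + 4·9 = 52, not a perfect square, so by the quadratic formula r = (4 ± √52)/2.
General solution: b(n) = A·r₁ⁿ + B·r₂ⁿ where r₁,r₂ = (4 ± √52)/2

Characteristic: r² - 4r - 9 = 0, Roots: r = (4 ± √52)/2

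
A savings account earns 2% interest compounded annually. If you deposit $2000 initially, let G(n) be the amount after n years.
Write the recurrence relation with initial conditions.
Each year the balance grows by 2%, i.e. is multiplied by 1 + 2/100 = 1.02, so G(n) = 1.02 × G(n-1). The initial deposit gives G(0) = 2000.
Unrolling gives the closed form G(n) = 2000 × (1.02)ⁿ.

G(n) = 1.02 × G(n-1), G(0) = 2000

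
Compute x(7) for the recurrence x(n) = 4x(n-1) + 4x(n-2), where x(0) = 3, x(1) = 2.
Computing the sequence terms:
3, 2, 20, 88, 432, 2080, 10048, 48512

48512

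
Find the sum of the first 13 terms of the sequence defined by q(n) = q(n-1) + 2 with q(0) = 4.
Computing the sequence terms: 4, 6, 8, 10, 12, 14, 16, 18, 20, 22, 24, 26, 28
Adding these values together:

208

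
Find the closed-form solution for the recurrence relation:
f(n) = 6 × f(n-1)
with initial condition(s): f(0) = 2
Recurrence: f(n) = 6 × f(n-1), initial: f(0) = 2.
Each term is 6 times the previous, so this is geometric with ratio 6. After n steps: f(n) = f(0)·6ⁿ = 2·6ⁿ.

f(n) = 2·6ⁿ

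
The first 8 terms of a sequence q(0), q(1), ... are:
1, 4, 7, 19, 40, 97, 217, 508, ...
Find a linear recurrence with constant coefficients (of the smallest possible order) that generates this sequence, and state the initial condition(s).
Look for the lowest-order linear relation among consecutive terms.
Observation: q(n) - 1·q(n-1) - (3)·q(n-2) = 0 holds for the shown terms, and no order-1 relation q(n) = α·q(n-1) + β fits.
Check at n=3: 1·7 + (3)·4 = 19. ✓

q(n) = q(n-1) + 3q(n-2), q(0) = 1, q(1) = 4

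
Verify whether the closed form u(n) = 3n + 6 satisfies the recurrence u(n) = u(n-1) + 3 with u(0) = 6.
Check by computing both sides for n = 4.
From the recurrence with u(0) = 6:
  u(0) = 6, u(1) = 9, u(2) = 12, u(3) = 15, u(4) = 18
  so the recurrence gives u(4) = 18.
From the proposed closed form u(n) = 3n + 6:
  u(4) = 18.
Both sides give 18 at n = 4, and the initial condition(s) match, so the closed form is consistent.

Yes, the closed form is correct.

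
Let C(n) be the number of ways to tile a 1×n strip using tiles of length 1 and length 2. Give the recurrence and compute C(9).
Condition on the last tile: it has length 1 (leaving a 1×(n-1) strip) or length 2 (leaving a 1×(n-2) strip), so C(n) = C(n-1) + C(n-2) (order-2 linear recurrence).
For 0 ≤ i < 2 only unit tiles fit, so C(i) = 1.
Iterating the recurrence: C(2) = 2, C(3) = 3, C(4) = 5, C(5) = 8, C(6) = 13, C(7) = 21, C(8) = 34, C(9) = 55.

C(n) = C(n-1) + C(n-2), with C(i) = 1 for 0 ≤ i < 2; C(9) = 55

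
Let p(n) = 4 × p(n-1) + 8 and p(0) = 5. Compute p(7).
Computing step by step:
p(0) = 5
p(1) = 4 × 5 + 8 = 28
p(2) = 4 × 28 + 8 = 120
p(3) = 4 × 120 + 8 = 488
p(4) = 4 × 488 + 8 = 1960
p(5) = 4 × 1960 + 8 = 7848
p(6) = 4 × 7848 + 8 = 31400
p(7) = 4 × 31400 + 8 = 125608

125608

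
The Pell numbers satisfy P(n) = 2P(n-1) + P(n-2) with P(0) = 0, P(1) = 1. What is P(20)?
Computing the sequence terms:
0, 1, 2, 5, 12, 29, 70, 169, 408, 985, 2378, 5741, 13860, 33461, 80782, 195025, 470832, 1136689, 2744210, 6625109, 15994428

15994428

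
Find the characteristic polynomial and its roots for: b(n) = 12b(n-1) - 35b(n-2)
Substitute b(n) = rⁿ and divide through by rⁿ⁻²: r² - 12r + 35 = 0
Factor: (r - 7)(r - 5) = 0, so r = 7, 5.
General solution: b(n) = A·7ⁿ + B·5ⁿ

Characteristic: r² - 12r + 35 = 0, Roots: r = 7, 5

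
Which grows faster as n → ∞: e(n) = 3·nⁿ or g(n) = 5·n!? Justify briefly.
Comparing growth rates:
Growth-rate hierarchy: log n ≺ any polynomial ≺ any exponential cⁿ (c>1) ≺ n! ≺ nⁿ.
super-exponential nⁿ dominates factorial asymptotically.

e(n) grows faster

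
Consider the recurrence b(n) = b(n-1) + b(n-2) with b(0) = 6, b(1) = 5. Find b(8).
Computing the sequence terms:
6, 5, 11, 16, 27, 43, 70, 113, 183

183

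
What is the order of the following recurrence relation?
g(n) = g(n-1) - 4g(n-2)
The order is the largest lag k for which g(n-k) appears. Here the deepest term is g(n-2), so the order is 2.

Order 2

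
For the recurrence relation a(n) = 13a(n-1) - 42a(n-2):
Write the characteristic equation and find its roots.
Substitute a(n) = rⁿ and divide through by rⁿ⁻²: r² - 13r + 42 = 0
Factor: (r - 6)(r - 7) = 0, so r = 6, 7.
General solution: a(n) = A·6ⁿ + B·7ⁿ

Characteristic: r² - 13r + 42 = 0, Roots: r = 6, 7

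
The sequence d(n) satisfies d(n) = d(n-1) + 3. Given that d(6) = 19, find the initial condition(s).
d(6) = d(0) + 6·3, so d(0) = 19 - 18 = 1.

d(0) = 1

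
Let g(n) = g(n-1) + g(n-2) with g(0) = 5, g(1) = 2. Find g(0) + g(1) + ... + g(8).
Computing the sequence terms: 5, 2, 7, 9, 16, 25, 41, 66, 107
Adding these values together:

278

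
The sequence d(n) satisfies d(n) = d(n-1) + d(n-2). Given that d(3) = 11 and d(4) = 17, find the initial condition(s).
Work backwards using d(k) = d(k+2) - d(k+1):
d(2) = d(4) - d(3) = 17 - 11 = 6
d(1) = d(3) - d(2) = 11 - 6 = 5
d(0) = d(2) - d(1) = 6 - 5 = 1

d(0) = 1, d(1) = 5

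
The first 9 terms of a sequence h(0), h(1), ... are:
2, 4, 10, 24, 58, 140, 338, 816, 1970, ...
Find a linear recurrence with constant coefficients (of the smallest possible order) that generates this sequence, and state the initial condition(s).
Look for the lowest-order linear relation among consecutive terms.
Observation: h(n) - 2·h(n-1) - (1)·h(n-2) = 0 holds for the shown terms, and no order-1 relation h(n) = α·h(n-1) + β fits.
Check at n=3: 2·10 + (1)·4 = 24. ✓

h(n) = 2h(n-1) + h(n-2), h(0) = 2, h(1) = 4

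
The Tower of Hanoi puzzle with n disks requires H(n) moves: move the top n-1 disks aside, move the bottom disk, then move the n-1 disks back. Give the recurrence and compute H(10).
Moving n disks = move the top n-1 disks aside (H(n-1) moves) + move the largest disk (1 move) + move the n-1 disks back on top (H(n-1) moves), so H(n) = 2H(n-1) + 1, with H(1) = 1 (a single disk takes one move).
First terms: 1, 3, 7, 15, 31, 63, … — each is one less than a power of 2. Indeed H(n) + 1 = 2(H(n-1) + 1) with H(1) + 1 = 2, so H(n) + 1 = 2ⁿ and H(n) = 2ⁿ - 1.
Hence H(10) = 2^10 - 1 = 1024 - 1 = 1023.

H(n) = 2H(n-1) + 1, H(1) = 1; H(10) = 1023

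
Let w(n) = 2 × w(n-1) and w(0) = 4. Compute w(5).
Computing step by step:
w(0) = 4
w(1) = 2 × 4 = 8
w(2) = 2 × 8 = 16
w(3) = 2 × 16 = 32
w(4) = 2 × 32 = 64
w(5) = 2 × 64 = 128

128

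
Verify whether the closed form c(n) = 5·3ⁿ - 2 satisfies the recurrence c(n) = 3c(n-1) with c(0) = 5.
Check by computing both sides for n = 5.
From the recurrence with c(0) = 5:
  c(0) = 5, c(1) = 15, c(2) = 45, c(3) = 135, c(4) = 405, c(5) = 1215
  so the recurrence gives c(5) = 1215.
From the proposed closed form c(n) = 5·3ⁿ - 2:
  c(5) = 1213.
The recurrence gives 1215 but the closed form gives 1213, so the closed form does not satisfy the recurrence.

No, the closed form is incorrect.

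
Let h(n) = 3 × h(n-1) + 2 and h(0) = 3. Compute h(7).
Computing step by step:
h(0) = 3
h(1) = 3 × 3 + 2 = 11
h(2) = 3 × 11 + 2 = 35
h(3) = 3 × 35 + 2 = 107
h(4) = 3 × 107 + 2 = 323
h(5) = 3 × 323 + 2 = 971
h(6) = 3 × 971 + 2 = 2915
h(7) = 3 × 2915 + 2 = 8747

8747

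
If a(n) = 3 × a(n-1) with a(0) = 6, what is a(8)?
Computing step by step:
a(0) = 6
a(1) = 3 × 6 = 18
a(2) = 3 × 18 = 54
a(3) = 3 × 54 = 162
a(4) = 3 × 162 = 486
a(5) = 3 × 486 = 1458
a(6) = 3 × 1458 = 4374
a(7) = 3 × 4374 = 13122
a(8) = 3 × 13122 = 39366

39366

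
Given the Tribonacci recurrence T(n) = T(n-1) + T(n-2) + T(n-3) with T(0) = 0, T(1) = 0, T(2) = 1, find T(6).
Computing the sequence terms:
0, 0, 1, 1, 2, 4, 7

7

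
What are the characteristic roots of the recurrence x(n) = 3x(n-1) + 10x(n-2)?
Substitute x(n) = rⁿ and divide through by rⁿ⁻²: r² - 3r - 10 = 0
Factor: (r + 2)(r - 5) = 0, so r = -2, 5.
General solution: x(n) = A·(-2)ⁿ + B·5ⁿ

Characteristic: r² - 3r - 10 = 0, Roots: r = -2, 5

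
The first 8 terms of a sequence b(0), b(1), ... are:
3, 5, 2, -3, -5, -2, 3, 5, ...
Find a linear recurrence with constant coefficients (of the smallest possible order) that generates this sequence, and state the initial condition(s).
Look for the lowest-order linear relation among consecutive terms.
Observation: b(n) - 1·b(n-1) - (-1)·b(n-2) = 0 holds for the shown terms, and no order-1 relation b(n) = α·b(n-1) + β fits.
Check at n=3: 1·2 + (-1)·5 = -3. ✓

b(n) = b(n-1) - b(n-2), b(0) = 3, b(1) = 5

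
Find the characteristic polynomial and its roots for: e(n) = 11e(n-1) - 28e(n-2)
Substitute e(n) = rⁿ and divide through by rⁿ⁻²: r² - 11r + 28 = 0
Factor: (r - 7)(r - 4) = 0, so r = 7, 4.
General solution: e(n) = A·7ⁿ + B·4ⁿ

Characteristic: r² - 11r + 28 = 0, Roots: r = 7, 4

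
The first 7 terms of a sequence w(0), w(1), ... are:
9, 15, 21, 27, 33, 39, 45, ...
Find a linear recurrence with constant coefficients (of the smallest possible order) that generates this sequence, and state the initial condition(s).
Look for the lowest-order linear relation among consecutive terms.
Observation: consecutive differences are constant (= 6).
Check at n=2: 1·15 + 6 = 21. ✓

w(n) = w(n-1) + 6, w(0) = 9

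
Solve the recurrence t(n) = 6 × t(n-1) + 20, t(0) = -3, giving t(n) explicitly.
Recurrence: t(n) = 6 × t(n-1) + 20, initial: t(0) = -3.
Try t(n) = A·6ⁿ + C. Substituting: A·6ⁿ + C = 6(A·6ⁿ⁻¹ + C) + 20 = A·6ⁿ + 6C + 20, so C = 6C + 20, giving C = -4. Then t(0) = A - 4 = -3 gives A = 1.

t(n) = 6ⁿ - 4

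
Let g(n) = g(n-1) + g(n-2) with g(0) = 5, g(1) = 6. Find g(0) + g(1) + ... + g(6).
Computing the sequence terms: 5, 6, 11, 17, 28, 45, 73
Adding these values together:

185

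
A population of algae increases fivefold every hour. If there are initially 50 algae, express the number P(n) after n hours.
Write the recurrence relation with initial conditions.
Each hour multiplies the count by 5, so the count after n hours depends only on the count after n-1 hours: P(n) = 5 × P(n-1). The starting count gives P(0) = 50.
Unrolling n times gives the closed form P(n) = 50 × 5ⁿ.

P(n) = 5 × P(n-1), P(0) = 50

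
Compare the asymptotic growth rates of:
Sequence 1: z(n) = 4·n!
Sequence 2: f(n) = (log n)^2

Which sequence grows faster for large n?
Comparing growth rates:
Growth-rate hierarchy: log n ≺ any polynomial ≺ any exponential cⁿ (c>1) ≺ n! ≺ nⁿ.
factorial dominates polylogarithmic (log n)^2 asymptotically.

z(n) grows faster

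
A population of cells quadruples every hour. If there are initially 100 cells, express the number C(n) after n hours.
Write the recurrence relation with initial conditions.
Each hour multiplies the count by 4, so the count after n hours depends only on the count after n-1 hours: C(n) = 4 × C(n-1). The starting count gives C(0) = 100.
Unrolling n times gives the closed form C(n) = 100 × 4ⁿ.

C(n) = 4 × C(n-1), C(0) = 100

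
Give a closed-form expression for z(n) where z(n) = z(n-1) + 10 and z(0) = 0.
Recurrence: z(n) = z(n-1) + 10, initial: z(0) = 0.
Each step adds 10, so z(n) = z(0) + 10n = 10n.

z(n) = 10n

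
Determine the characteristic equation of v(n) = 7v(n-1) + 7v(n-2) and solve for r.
Substitute v(n) = rⁿ and divide through by rⁿ⁻²: r² - 7r - 7 = 0
Discriminant: 7² + 4·7 = 77, not a perfect square, so by the quadratic formula r = (7 ± √77)/2.
General solution: v(n) = A·r₁ⁿ + B·r₂ⁿ where r₁,r₂ = (7 ± √77)/2

Characteristic: r² - 7r - 7 = 0, Roots: r = (7 ± √77)/2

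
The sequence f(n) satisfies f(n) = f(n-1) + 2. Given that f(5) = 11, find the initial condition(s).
f(5) = f(0) + 5·2, so f(0) = 11 - 10 = 1.

f(0) = 1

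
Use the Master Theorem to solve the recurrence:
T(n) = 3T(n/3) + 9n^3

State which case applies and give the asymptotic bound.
Master Theorem template: T(n) = a·T(n/b) + f(n).
Here: a=3, b=3, f(n)=9n^3
Compute log_b(a) = log_3(3) = 1.
f(n) = 9n^3 = Ω(n^(1+ε)) with ε = 2, and the regularity condition holds (a·f(n/b) = (a/b^3)·f(n) with a/b^3 = 3^-2 < 1). Case 3: T(n) = Θ(f(n)) = Θ(n^3).

Case 3: T(n) = Θ(n^3)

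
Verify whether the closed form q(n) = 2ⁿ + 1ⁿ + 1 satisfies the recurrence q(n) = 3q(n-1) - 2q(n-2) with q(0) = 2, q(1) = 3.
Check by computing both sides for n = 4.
From the recurrence with q(0) = 2, q(1) = 3:
  q(0) = 2, q(1) = 3, q(2) = 5, q(3) = 9, q(4) = 17
  so the recurrence gives q(4) = 17.
From the proposed closed form q(n) = 2ⁿ + 1ⁿ + 1:
  q(4) = 18.
The recurrence gives 17 but the closed form gives 18, so the closed form does not satisfy the recurrence.

No, the closed form is incorrect.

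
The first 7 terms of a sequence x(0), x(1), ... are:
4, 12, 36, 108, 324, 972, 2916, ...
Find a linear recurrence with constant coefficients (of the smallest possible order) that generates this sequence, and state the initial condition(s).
Look for the lowest-order linear relation among consecutive terms.
Observation: each term is 3× the previous.
Check at n=2: 3·12 = 36. ✓

x(n) = 3 × x(n-1), x(0) = 4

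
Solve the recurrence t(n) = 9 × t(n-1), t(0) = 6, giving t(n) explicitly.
Recurrence: t(n) = 9 × t(n-1), initial: t(0) = 6.
Each term is 9 times the previous, so this is geometric with ratio 9. After n steps: t(n) = t(0)·9ⁿ = 6·9ⁿ.

t(n) = 6·9ⁿ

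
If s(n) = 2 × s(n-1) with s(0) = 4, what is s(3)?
Computing step by step:
s(0) = 4
s(1) = 2 × 4 = 8
s(2) = 2 × 8 = 16
s(3) = 2 × 16 = 32

32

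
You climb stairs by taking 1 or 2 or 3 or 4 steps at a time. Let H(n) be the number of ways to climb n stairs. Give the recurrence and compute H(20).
Condition on the size of the last step (1 to 4): before it there were n-1, …, n-4 stairs climbed, and these cases are disjoint, so H(n) = H(n-1) + H(n-2) + H(n-3) + H(n-4) (order-4 linear recurrence).
Initial conditions by direct count (compositions of i into parts ≤ 4): H(1) = 1; H(2) = 2; H(3) = 4; H(4) = 8.
Iterating the recurrence: H(5) = 15, H(6) = 29, H(7) = 56, H(8) = 108, H(9) = 208, H(10) = 401, H(11) = 773, H(12) = 1490, H(13) = 2872, H(14) = 5536, H(15) = 10671, H(16) = 20569, H(17) = 39648, H(18) = 76424, H(19) = 147312, H(20) = 283953.

H(n) = H(n-1) + H(n-2) + H(n-3) + H(n-4), H(1) = 1, H(2) = 2, H(3) = 4, H(4) = 8; H(20) = 283953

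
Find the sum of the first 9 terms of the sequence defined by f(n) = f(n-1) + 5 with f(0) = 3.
Computing the sequence terms: 3, 8, 13, 18, 23, 28, 33, 38, 43
Adding these values together:

207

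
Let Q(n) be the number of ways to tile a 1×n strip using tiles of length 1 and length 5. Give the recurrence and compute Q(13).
Condition on the last tile: it has length 1 (leaving a 1×(n-1) strip) or length 5 (leaving a 1×(n-5) strip), so Q(n) = Q(n-1) + Q(n-5) (order-5 linear recurrence).
For 0 ≤ i < 5 only unit tiles fit, so Q(i) = 1.
Iterating the recurrence: Q(5) = 2, Q(6) = 3, Q(7) = 4, Q(8) = 5, Q(9) = 6, Q(10) = 8, Q(11) = 11, Q(12) = 15, Q(13) = 20.

Q(n) = Q(n-1) + Q(n-5), with Q(i) = 1 for 0 ≤ i < 5; Q(13) = 20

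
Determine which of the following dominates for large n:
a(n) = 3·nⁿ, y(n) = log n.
Comparing growth rates:
Growth-rate hierarchy: log n ≺ any polynomial ≺ any exponential cⁿ (c>1) ≺ n! ≺ nⁿ.
super-exponential nⁿ dominates logarithmic asymptotically.

a(n) grows faster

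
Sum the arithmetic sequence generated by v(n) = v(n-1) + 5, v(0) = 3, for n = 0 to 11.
Computing the sequence terms: 3, 8, 13, 18, 23, 28, 33, 38, 43, 48, 53, 58
Adding these values together:

366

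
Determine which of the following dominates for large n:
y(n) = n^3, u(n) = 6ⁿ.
Comparing growth rates:
Growth-rate hierarchy: log n ≺ any polynomial ≺ any exponential cⁿ (c>1) ≺ n! ≺ nⁿ.
exponential base 6 dominates polynomial degree 3 asymptotically.

u(n) grows faster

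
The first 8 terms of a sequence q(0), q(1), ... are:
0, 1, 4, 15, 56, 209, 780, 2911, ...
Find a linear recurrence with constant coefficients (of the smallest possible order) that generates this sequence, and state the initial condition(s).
Look for the lowest-order linear relation among consecutive terms.
Observation: q(n) - 4·q(n-1) - (-1)·q(n-2) = 0 holds for the shown terms, and no order-1 relation q(n) = α·q(n-1) + β fits.
Check at n=3: 4·4 + (-1)·1 = 15. ✓

q(n) = 4q(n-1) - q(n-2), q(0) = 0, q(1) = 1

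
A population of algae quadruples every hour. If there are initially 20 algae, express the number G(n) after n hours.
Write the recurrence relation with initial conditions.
Each hour multiplies the count by 4, so the count after n hours depends only on the count after n-1 hours: G(n) = 4 × G(n-1). The starting count gives G(0) = 20.
Unrolling n times gives the closed form G(n) = 20 × 4ⁿ.

G(n) = 4 × G(n-1), G(0) = 20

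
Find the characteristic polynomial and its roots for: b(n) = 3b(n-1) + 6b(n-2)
Substitute b(n) = rⁿ and divide through by rⁿ⁻²: r² - 3r - 6 = 0
Discriminant: 3² + 4·6 = 33, not a perfect square, so by the quadratic formula r = (3 ± √33)/2.
General solution: b(n) = A·r₁ⁿ + B·r₂ⁿ where r₁,r₂ = (3 ± √33)/2

Characteristic: r² - 3r - 6 = 0, Roots: r = (3 ± √33)/2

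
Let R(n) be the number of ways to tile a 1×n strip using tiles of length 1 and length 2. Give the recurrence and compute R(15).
Condition on the last tile: it has length 1 (leaving a 1×(n-1) strip) or length 2 (leaving a 1×(n-2) strip), so R(n) = R(n-1) + R(n-2) (order-2 linear recurrence).
For 0 ≤ i < 2 only unit tiles fit, so R(i) = 1.
Iterating the recurrence: R(2) = 2, R(3) = 3, R(4) = 5, R(5) = 8, R(6) = 13, R(7) = 21, R(8) = 34, R(9) = 55, R(10) = 89, R(11) = 144, R(12) = 233, R(13) = 377, R(14) = 610, R(15) = 987.

R(n) = R(n-1) + R(n-2), with R(i) = 1 for 0 ≤ i < 2; R(15) = 987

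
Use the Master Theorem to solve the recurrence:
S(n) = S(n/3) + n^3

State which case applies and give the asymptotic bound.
Master Theorem template: S(n) = a·S(n/b) + f(n).
Here: a=1, b=3, f(n)=n^3
Compute log_b(a) = log_3(1) = 0.
f(n) = n^3 = Ω(n^(0+ε)) with ε = 3, and the regularity condition holds (a·f(n/b) = (a/b^3)·f(n) with a/b^3 = 3^-3 < 1). Case 3: S(n) = Θ(f(n)) = Θ(n^3).

Case 3: S(n) = Θ(n^3)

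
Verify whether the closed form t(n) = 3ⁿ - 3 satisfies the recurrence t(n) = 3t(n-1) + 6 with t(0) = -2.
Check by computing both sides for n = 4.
From the recurrence with t(0) = -2:
  t(0) = -2, t(1) = 0, t(2) = 6, t(3) = 24, t(4) = 78
  so the recurrence gives t(4) = 78.
From the proposed closed form t(n) = 3ⁿ - 3:
  t(4) = 78.
Both sides give 78 at n = 4, and the initial condition(s) match, so the closed form is consistent.

Yes, the closed form is correct.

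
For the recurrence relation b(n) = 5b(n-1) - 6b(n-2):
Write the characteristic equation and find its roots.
Substitute b(n) = rⁿ and divide through by rⁿ⁻²: r² - 5r + 6 = 0
Factor: (r - 2)(r - 3) = 0, so r = 2, 3.
General solution: b(n) = A·2ⁿ + B·3ⁿ

Characteristic: r² - 5r + 6 = 0, Roots: r = 2, 3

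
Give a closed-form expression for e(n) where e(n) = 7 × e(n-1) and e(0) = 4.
Recurrence: e(n) = 7 × e(n-1), initial: e(0) = 4.
Each term is 7 times the previous, so this is geometric with ratio 7. After n steps: e(n) = e(0)·7ⁿ = 4·7ⁿ.

e(n) = 4·7ⁿ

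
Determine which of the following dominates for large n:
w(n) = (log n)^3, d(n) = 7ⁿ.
Comparing growth rates:
Growth-rate hierarchy: log n ≺ any polynomial ≺ any exponential cⁿ (c>1) ≺ n! ≺ nⁿ.
exponential base 7 dominates polylogarithmic (log n)^3 asymptotically.

d(n) grows faster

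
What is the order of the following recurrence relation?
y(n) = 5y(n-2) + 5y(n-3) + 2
The order is the largest lag k for which y(n-k) appears. Here the deepest term is y(n-3) (the 2 term is non-homogeneous and does not affect the order), so the order is 3.

Order 3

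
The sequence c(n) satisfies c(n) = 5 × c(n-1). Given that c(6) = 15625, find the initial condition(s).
In general c(n) = 5ⁿ · c(0). At n = 6: c(0) = c(6) / 5^6 = 15625 / 15625 = 1.

c(0) = 1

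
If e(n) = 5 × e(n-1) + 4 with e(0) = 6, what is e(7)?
Computing step by step:
e(0) = 6
e(1) = 5 × 6 + 4 = 34
e(2) = 5 × 34 + 4 = 174
e(3) = 5 × 174 + 4 = 874
e(4) = 5 × 874 + 4 = 4374
e(5) = 5 × 4374 + 4 = 21874
e(6) = 5 × 21874 + 4 = 109374
e(7) = 5 × 109374 + 4 = 546874

546874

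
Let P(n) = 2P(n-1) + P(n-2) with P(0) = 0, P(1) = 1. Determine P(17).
Computing the sequence terms:
0, 1, 2, 5, 12, 29, 70, 169, 408, 985, 2378, 5741, 13860, 33461, 80782, 195025, 470832, 1136689

1136689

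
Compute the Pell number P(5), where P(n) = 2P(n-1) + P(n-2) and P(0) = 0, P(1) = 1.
Computing the sequence terms:
0, 1, 2, 5, 12, 29

29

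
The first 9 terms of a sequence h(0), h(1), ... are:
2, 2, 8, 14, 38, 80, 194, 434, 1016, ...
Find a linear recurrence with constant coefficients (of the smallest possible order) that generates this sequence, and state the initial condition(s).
Look for the lowest-order linear relation among consecutive terms.
Observation: h(n) - 1·h(n-1) - (3)·h(n-2) = 0 holds for the shown terms, and no order-1 relation h(n) = α·h(n-1) + β fits.
Check at n=3: 1·8 + (3)·2 = 14. ✓

h(n) = h(n-1) + 3h(n-2), h(0) = 2, h(1) = 2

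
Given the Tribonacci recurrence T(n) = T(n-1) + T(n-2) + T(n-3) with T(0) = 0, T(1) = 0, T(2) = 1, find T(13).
Computing the sequence terms:
0, 0, 1, 1, 2, 4, 7, 13, 24, 44, 81, 149, 274, 504

504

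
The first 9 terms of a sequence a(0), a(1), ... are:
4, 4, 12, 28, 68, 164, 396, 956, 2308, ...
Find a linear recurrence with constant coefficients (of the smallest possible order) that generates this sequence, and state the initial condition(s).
Look for the lowest-order linear relation among consecutive terms.
Observation: a(n) - 2·a(n-1) - (1)·a(n-2) = 0 holds for the shown terms, and no order-1 relation a(n) = α·a(n-1) + β fits.
Check at n=3: 2·12 + (1)·4 = 28. ✓

a(n) = 2a(n-1) + a(n-2), a(0) = 4, a(1) = 4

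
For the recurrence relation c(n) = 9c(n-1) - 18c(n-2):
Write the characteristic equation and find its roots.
Substitute c(n) = rⁿ and divide through by rⁿ⁻²: r² - 9r + 18 = 0
Factor: (r - 6)(r - 3) = 0, so r = 6, 3.
General solution: c(n) = A·6ⁿ + B·3ⁿ

Characteristic: r² - 9r + 18 = 0, Roots: r = 6, 3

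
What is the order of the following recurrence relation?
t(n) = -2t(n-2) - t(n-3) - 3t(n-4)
The order is the largest lag k for which t(n-k) appears. Here the deepest term is t(n-4), so the order is 4.

Order 4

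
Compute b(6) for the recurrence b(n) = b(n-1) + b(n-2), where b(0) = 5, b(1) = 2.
Computing the sequence terms:
5, 2, 7, 9, 16, 25, 41

41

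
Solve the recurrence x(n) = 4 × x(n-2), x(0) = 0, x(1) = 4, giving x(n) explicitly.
Recurrence: x(n) = 4 × x(n-2), initial: x(0) = 0, x(1) = 4.
Characteristic equation: r² - 4 = 0, which factors as (r - 2)(r + 2) = 0, so r = 2, -2. General solution x(n) = A·2ⁿ + B·(-2)ⁿ. From x(0) = 0: A + B = 0. From x(1) = 4: 2A - 2B = 4. Solving gives A = 1, B = -1.

x(n) = 2ⁿ - (-2)ⁿ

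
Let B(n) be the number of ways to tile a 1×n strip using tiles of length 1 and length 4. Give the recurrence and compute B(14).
Condition on the last tile: it has length 1 (leaving a 1×(n-1) strip) or length 4 (leaving a 1×(n-4) strip), so B(n) = B(n-1) + B(n-4) (order-4 linear recurrence).
For 0 ≤ i < 4 only unit tiles fit, so B(i) = 1.
Iterating the recurrence: B(4) = 2, B(5) = 3, B(6) = 4, B(7) = 5, B(8) = 7, B(9) = 10, B(10) = 14, B(11) = 19, B(12) = 26, B(13) = 36, B(14) = 50.

B(n) = B(n-1) + B(n-4), with B(i) = 1 for 0 ≤ i < 4; B(14) = 50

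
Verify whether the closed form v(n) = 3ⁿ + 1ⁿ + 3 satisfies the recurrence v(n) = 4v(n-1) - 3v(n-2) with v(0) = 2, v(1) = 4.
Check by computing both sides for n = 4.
From the recurrence with v(0) = 2, v(1) = 4:
  v(0) = 2, v(1) = 4, v(2) = 10, v(3) = 28, v(4) = 82
  so the recurrence gives v(4) = 82.
From the proposed closed form v(n) = 3ⁿ + 1ⁿ + 3:
  v(4) = 85.
The recurrence gives 82 but the closed form gives 85, so the closed form does not satisfy the recurrence.

No, the closed form is incorrect.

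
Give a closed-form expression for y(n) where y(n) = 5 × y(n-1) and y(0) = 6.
Recurrence: y(n) = 5 × y(n-1), initial: y(0) = 6.
Each term is 5 times the previous, so this is geometric with ratio 5. After n steps: y(n) = y(0)·5ⁿ = 6·5ⁿ.

y(n) = 6·5ⁿ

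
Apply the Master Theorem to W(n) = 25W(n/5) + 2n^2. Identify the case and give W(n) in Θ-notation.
Master Theorem template: W(n) = a·W(n/b) + f(n).
Here: a=25, b=5, f(n)=2n^2
Compute log_b(a) = log_5(25) = 2.
f(n) = 2n^2 = Θ(n^2). Case 2: W(n) = Θ(n^2 log n).

Case 2: W(n) = Θ(n^2 log n)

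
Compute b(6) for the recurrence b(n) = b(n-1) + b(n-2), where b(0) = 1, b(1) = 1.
Computing the sequence terms:
1, 1, 2, 3, 5, 8, 13

13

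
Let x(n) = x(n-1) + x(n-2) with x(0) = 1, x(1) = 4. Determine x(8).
Computing the sequence terms:
1, 4, 5, 9, 14, 23, 37, 60, 97

97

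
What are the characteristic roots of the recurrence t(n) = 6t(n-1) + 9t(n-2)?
Substitute t(n) = rⁿ and divide through by rⁿ⁻²: r² - 6r - 9 = 0
Discriminant: 6² + 4·9 = 72, not a perfect square, so by the quadratic formula r = (6 ± √72)/2.
General solution: t(n) = A·r₁ⁿ + B·r₂ⁿ where r₁,r₂ = (6 ± √72)/2

Characteristic: r² - 6r - 9 = 0, Roots: r = (6 ± √72)/2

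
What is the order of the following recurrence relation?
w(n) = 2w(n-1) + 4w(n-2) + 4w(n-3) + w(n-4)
The order is the largest lag k for which w(n-k) appears. Here the deepest term is w(n-4), so the order is 4.

Order 4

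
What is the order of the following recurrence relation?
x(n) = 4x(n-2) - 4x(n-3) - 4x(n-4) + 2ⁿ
The order is the largest lag k for which x(n-k) appears. Here the deepest term is x(n-4) (the 2ⁿ term is non-homogeneous and does not affect the order), so the order is 4.

Order 4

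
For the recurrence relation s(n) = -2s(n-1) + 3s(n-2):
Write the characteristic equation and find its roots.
Substitute s(n) = rⁿ and divide through by rⁿ⁻²: r² + 2r - 3 = 0
Factor: (r - 1)(r + 3) = 0, so r = 1, -3.
General solution: s(n) = A·1ⁿ + B·(-3)ⁿ

Characteristic: r² + 2r - 3 = 0, Roots: r = 1, -3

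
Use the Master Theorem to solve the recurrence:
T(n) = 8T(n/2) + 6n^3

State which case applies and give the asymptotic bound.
Master Theorem template: T(n) = a·T(n/b) + f(n).
Here: a=8, b=2, f(n)=6n^3
Compute log_b(a) = log_2(8) = 3.
f(n) = 6n^3 = Θ(n^3). Case 2: T(n) = Θ(n^3 log n).

Case 2: T(n) = Θ(n^3 log n)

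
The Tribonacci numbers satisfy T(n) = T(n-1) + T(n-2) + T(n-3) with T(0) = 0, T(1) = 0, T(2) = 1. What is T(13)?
Computing the sequence terms:
0, 0, 1, 1, 2, 4, 7, 13, 24, 44, 81, 149, 274, 504

504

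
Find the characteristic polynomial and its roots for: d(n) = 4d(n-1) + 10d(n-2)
Substitute d(n) = rⁿ and divide through by rⁿ⁻²: r² - 4r - 10 = 0
Discriminant: 4² + 4·10 = 56, not a perfect square, so by the quadratic formula r = (4 ± √56)/2.
General solution: d(n) = A·r₁ⁿ + B·r₂ⁿ where r₁,r₂ = (4 ± √56)/2

Characteristic: r² - 4r - 10 = 0, Roots: r = (4 ± √56)/2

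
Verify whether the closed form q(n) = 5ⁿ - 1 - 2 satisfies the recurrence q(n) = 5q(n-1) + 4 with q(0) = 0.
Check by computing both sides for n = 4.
From the recurrence with q(0) = 0:
  q(0) = 0, q(1) = 4, q(2) = 24, q(3) = 124, q(4) = 624
  so the recurrence gives q(4) = 624.
From the proposed closed form q(n) = 5ⁿ - 1 - 2:
  q(4) = 622.
The recurrence gives 624 but the closed form gives 622, so the closed form does not satisfy the recurrence.

No, the closed form is incorrect.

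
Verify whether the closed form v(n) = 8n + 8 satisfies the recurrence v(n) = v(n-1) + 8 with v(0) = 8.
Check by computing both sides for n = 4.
From the recurrence with v(0) = 8:
  v(0) = 8, v(1) = 16, v(2) = 24, v(3) = 32, v(4) = 40
  so the recurrence gives v(4) = 40.
From the proposed closed form v(n) = 8n + 8:
  v(4) = 40.
Both sides give 40 at n = 4, and the initial condition(s) match, so the closed form is consistent.

Yes, the closed form is correct.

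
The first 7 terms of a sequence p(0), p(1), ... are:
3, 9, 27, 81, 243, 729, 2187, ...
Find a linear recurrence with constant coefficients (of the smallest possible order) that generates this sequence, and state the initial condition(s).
Look for the lowest-order linear relation among consecutive terms.
Observation: each term is 3× the previous.
Check at n=2: 3·9 = 27. ✓

p(n) = 3 × p(n-1), p(0) = 3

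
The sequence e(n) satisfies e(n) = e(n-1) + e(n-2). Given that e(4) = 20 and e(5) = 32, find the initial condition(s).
Work backwards using e(k) = e(k+2) - e(k+1):
e(3) = e(5) - e(4) = 32 - 20 = 12
e(2) = e(4) - e(3) = 20 - 12 = 8
e(1) = e(3) - e(2) = 12 - 8 = 4
e(0) = e(2) - e(1) = 8 - 4 = 4

e(0) = 4, e(1) = 4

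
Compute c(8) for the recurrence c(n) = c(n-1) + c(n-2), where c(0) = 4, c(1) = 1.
Computing the sequence terms:
4, 1, 5, 6, 11, 17, 28, 45, 73

73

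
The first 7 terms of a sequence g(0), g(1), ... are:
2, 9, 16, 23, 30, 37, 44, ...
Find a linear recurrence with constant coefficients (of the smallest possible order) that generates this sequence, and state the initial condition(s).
Look for the lowest-order linear relation among consecutive terms.
Observation: consecutive differences are constant (= 7).
Check at n=2: 1·9 + 7 = 16. ✓

g(n) = g(n-1) + 7, g(0) = 2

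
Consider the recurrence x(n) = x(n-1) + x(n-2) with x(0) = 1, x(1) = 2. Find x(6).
Computing the sequence terms:
1, 2, 3, 5, 8, 13, 21

21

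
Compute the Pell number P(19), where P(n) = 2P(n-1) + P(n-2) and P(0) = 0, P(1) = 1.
Computing the sequence terms:
0, 1, 2, 5, 12, 29, 70, 169, 408, 985, 2378, 5741, 13860, 33461, 80782, 195025, 470832, 1136689, 2744210, 6625109

6625109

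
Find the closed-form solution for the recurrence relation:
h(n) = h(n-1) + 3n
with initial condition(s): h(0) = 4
Recurrence: h(n) = h(n-1) + 3n, initial: h(0) = 4.
Telescoping: h(n) = h(0) + 3·Σᵢ₌₁ⁿ i = 4 + 3·n(n+1)/2.

h(n) = 3·n(n+1)/2 + 4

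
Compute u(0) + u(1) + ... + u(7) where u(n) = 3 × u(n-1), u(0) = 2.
Computing the sequence terms: 2, 6, 18, 54, 162, 486, 1458, 4374
Adding these values together:

6560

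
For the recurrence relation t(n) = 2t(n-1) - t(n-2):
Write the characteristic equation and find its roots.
Substitute t(n) = rⁿ and divide through by rⁿ⁻²: r² - 2r + 1 = 0
Factor: (r - 1)² = 0, so r = 1 (double root).
General solution: t(n) = (A + Bn)·1ⁿ

Characteristic: r² - 2r + 1 = 0, Roots: r = 1 (double root)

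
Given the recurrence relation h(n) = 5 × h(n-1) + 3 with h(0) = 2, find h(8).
Computing step by step:
h(0) = 2
h(1) = 5 × 2 + 3 = 13
h(2) = 5 × 13 + 3 = 68
h(3) = 5 × 68 + 3 = 343
h(4) = 5 × 343 + 3 = 1718
h(5) = 5 × 1718 + 3 = 8593
h(6) = 5 × 8593 + 3 = 42968
h(7) = 5 × 42968 + 3 = 214843
h(8) = 5 × 214843 + 3 = 1074218

1074218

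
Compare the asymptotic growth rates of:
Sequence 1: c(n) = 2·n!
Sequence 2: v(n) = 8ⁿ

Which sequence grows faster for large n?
Comparing growth rates:
Growth-rate hierarchy: log n ≺ any polynomial ≺ any exponential cⁿ (c>1) ≺ n! ≺ nⁿ.
factorial dominates exponential base 8 asymptotically.

c(n) grows faster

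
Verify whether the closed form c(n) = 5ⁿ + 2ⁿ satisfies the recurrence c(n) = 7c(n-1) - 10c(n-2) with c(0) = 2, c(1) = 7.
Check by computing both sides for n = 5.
From the recurrence with c(0) = 2, c(1) = 7:
  c(0) = 2, c(1) = 7, c(2) = 29, c(3) = 133, c(4) = 641, c(5) = 3157
  so the recurrence gives c(5) = 3157.
From the proposed closed form c(n) = 5ⁿ + 2ⁿ:
  c(5) = 3157.
Both sides give 3157 at n = 5, and the initial condition(s) match, so the closed form is consistent.

Yes, the closed form is correct.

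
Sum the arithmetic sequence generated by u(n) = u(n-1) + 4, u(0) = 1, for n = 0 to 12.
Computing the sequence terms: 1, 5, 9, 13, 17, 21, 25, 29, 33, 37, 41, 45, 49
Adding these values together:

325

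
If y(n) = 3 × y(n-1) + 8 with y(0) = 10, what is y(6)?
Computing step by step:
y(0) = 10
y(1) = 3 × 10 + 8 = 38
y(2) = 3 × 38 + 8 = 122
y(3) = 3 × 122 + 8 = 374
y(4) = 3 × 374 + 8 = 1130
y(5) = 3 × 1130 + 8 = 3398
y(6) = 3 × 3398 + 8 = 10202

10202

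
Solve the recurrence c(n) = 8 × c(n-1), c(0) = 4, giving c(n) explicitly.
Recurrence: c(n) = 8 × c(n-1), initial: c(0) = 4.
Each term is 8 times the previous, so this is geometric with ratio 8. After n steps: c(n) = c(0)·8ⁿ = 4·8ⁿ.

c(n) = 4·8ⁿ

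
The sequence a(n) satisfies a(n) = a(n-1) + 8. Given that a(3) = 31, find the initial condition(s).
a(3) = a(0) + 3·8, so a(0) = 31 - 24 = 7.

a(0) = 7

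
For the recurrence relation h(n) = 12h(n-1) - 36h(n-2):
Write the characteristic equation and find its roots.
Substitute h(n) = rⁿ and divide through by rⁿ⁻²: r² - 12r + 36 = 0
Factor: (r - 6)² = 0, so r = 6 (double root).
General solution: h(n) = (A + Bn)·6ⁿ

Characteristic: r² - 12r + 36 = 0, Roots: r = 6 (double root)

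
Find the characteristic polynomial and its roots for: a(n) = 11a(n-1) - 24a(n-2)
Substitute a(n) = rⁿ and divide through by rⁿ⁻²: r² - 11r + 24 = 0
Factor: (r - 3)(r - 8) = 0, so r = 3, 8.
General solution: a(n) = A·3ⁿ + B·8ⁿ

Characteristic: r² - 11r + 24 = 0, Roots: r = 3, 8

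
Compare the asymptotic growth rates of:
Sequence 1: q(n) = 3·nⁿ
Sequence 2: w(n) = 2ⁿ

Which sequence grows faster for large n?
Comparing growth rates:
Growth-rate hierarchy: log n ≺ any polynomial ≺ any exponential cⁿ (c>1) ≺ n! ≺ nⁿ.
super-exponential nⁿ dominates exponential base 2 asymptotically.

q(n) grows faster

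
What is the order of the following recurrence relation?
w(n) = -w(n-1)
The order is the largest lag k for which w(n-k) appears. Here the deepest term is w(n-1), so the order is 1.

Order 1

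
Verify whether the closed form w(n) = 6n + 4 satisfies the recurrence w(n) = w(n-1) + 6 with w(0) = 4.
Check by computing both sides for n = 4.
From the recurrence with w(0) = 4:
  w(0) = 4, w(1) = 10, w(2) = 16, w(3) = 22, w(4) = 28
  so the recurrence gives w(4) = 28.
From the proposed closed form w(n) = 6n + 4:
  w(4) = 28.
Both sides give 28 at n = 4, and the initial condition(s) match, so the closed form is consistent.

Yes, the closed form is correct.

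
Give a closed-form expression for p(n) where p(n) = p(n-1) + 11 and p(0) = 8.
Recurrence: p(n) = p(n-1) + 11, initial: p(0) = 8.
Each step adds 11, so p(n) = p(0) + 11n = 11n + 8.

p(n) = 11n + 8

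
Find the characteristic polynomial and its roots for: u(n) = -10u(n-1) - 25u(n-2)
Substitute u(n) = rⁿ and divide through by rⁿ⁻²: r² + 10r + 25 = 0
Factor: (r + 5)² = 0, so r = -5 (double root).
General solution: u(n) = (A + Bn)·(-5)ⁿ

Characteristic: r² + 10r + 25 = 0, Roots: r = -5 (double root)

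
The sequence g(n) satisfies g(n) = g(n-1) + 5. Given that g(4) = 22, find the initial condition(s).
g(4) = g(0) + 4·5, so g(0) = 22 - 20 = 2.

g(0) = 2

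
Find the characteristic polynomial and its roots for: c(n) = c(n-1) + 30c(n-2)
Substitute c(n) = rⁿ and divide through by rⁿ⁻²: r² - r - 30 = 0
Factor: (r + 5)(r - 6) = 0, so r = -5, 6.
General solution: c(n) = A·(-5)ⁿ + B·6ⁿ

Characteristic: r² - r - 30 = 0, Roots: r = -5, 6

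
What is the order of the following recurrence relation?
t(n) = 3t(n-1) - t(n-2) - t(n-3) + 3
The order is the largest lag k for which t(n-k) appears. Here the deepest term is t(n-3) (the 3 term is non-homogeneous and does not affect the order), so the order is 3.

Order 3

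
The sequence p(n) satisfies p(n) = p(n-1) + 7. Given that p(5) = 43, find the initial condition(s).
p(5) = p(0) + 5·7, so p(0) = 43 - 35 = 8.

p(0) = 8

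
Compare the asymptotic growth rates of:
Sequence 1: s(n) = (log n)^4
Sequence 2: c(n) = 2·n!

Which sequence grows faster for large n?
Comparing growth rates:
Growth-rate hierarchy: log n ≺ any polynomial ≺ any exponential cⁿ (c>1) ≺ n! ≺ nⁿ.
factorial dominates polylogarithmic (log n)^4 asymptotically.

c(n) grows faster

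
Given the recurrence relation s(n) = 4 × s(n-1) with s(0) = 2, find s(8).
Computing step by step:
s(0) = 2
s(1) = 4 × 2 = 8
s(2) = 4 × 8 = 32
s(3) = 4 × 32 = 128
s(4) = 4 × 128 = 512
s(5) = 4 × 512 = 2048
s(6) = 4 × 2048 = 8192
s(7) = 4 × 8192 = 32768
s(8) = 4 × 32768 = 131072

131072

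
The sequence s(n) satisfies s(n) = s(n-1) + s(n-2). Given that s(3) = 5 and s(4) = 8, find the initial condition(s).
Work backwards using s(k) = s(k+2) - s(k+1):
s(2) = s(4) - s(3) = 8 - 5 = 3
s(1) = s(3) - s(2) = 5 - 3 = 2
s(0) = s(2) - s(1) = 3 - 2 = 1

s(0) = 1, s(1) = 2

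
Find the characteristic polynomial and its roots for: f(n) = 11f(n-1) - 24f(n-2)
Substitute f(n) = rⁿ and divide through by rⁿ⁻²: r² - 11r + 24 = 0
Factor: (r - 8)(r - 3) = 0, so r = 8, 3.
General solution: f(n) = A·8ⁿ + B·3ⁿ

Characteristic: r² - 11r + 24 = 0, Roots: r = 8, 3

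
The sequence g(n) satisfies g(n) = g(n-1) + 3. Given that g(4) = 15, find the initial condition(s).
g(4) = g(0) + 4·3, so g(0) = 15 - 12 = 3.

g(0) = 3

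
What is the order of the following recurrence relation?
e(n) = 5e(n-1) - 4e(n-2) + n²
The order is the largest lag k for which e(n-k) appears. Here the deepest term is e(n-2) (the n² term is non-homogeneous and does not affect the order), so the order is 2.

Order 2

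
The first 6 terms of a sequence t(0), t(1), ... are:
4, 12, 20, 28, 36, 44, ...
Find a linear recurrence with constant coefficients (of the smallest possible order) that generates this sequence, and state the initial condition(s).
Look for the lowest-order linear relation among consecutive terms.
Observation: consecutive differences are constant (= 8).
Check at n=2: 1·12 + 8 = 20. ✓

t(n) = t(n-1) + 8, t(0) = 4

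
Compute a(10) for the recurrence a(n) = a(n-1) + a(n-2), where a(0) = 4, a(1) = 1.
Computing the sequence terms:
4, 1, 5, 6, 11, 17, 28, 45, 73, 118, 191

191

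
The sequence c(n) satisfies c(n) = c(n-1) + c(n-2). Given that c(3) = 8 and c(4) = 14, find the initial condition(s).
Work backwards using c(k) = c(k+2) - c(k+1):
c(2) = c(4) - c(3) = 14 - 8 = 6
c(1) = c(3) - c(2) = 8 - 6 = 2
c(0) = c(2) - c(1) = 6 - 2 = 4

c(0) = 4, c(1) = 2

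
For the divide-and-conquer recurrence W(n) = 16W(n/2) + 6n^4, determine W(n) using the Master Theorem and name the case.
Master Theorem template: W(n) = a·W(n/b) + f(n).
Here: a=16, b=2, f(n)=6n^4
Compute log_b(a) = log_2(16) = 4.
f(n) = 6n^4 = Θ(n^4). Case 2: W(n) = Θ(n^4 log n).

Case 2: W(n) = Θ(n^4 log n)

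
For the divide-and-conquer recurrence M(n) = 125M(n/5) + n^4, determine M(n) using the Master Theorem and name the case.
Master Theorem template: M(n) = a·M(n/b) + f(n).
Here: a=125, b=5, f(n)=n^4
Compute log_b(a) = log_5(125) = 3.
f(n) = n^4 = Ω(n^(3+ε)) with ε = 1, and the regularity condition holds (a·f(n/b) = (a/b^4)·f(n) with a/b^4 = 5^-1 < 1). Case 3: M(n) = Θ(f(n)) = Θ(n^4).

Case 3: M(n) = Θ(n^4)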